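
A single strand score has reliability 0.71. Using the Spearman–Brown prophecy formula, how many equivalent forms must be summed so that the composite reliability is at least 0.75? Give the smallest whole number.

k ≥ ρ*(1−ρ₁)/(ρ₁(1−ρ*)) = 0.75·0.29 / (0.71·0.25) = 1.225.
Smallest integer k = 2.

2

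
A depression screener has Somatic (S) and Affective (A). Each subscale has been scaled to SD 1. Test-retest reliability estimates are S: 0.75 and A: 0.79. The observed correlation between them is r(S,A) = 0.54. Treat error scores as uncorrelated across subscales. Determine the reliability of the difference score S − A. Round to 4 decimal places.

0.5000

Var(S−A) = 1 + 1 − 2·0.54 = 2 − 1.08 = 0.92.
With uncorrelated errors the cross-covariances are all true-score covariance, so they carry over unchanged; only the diagonal terms shrink to ρᵢσᵢ².
True-score variance = [0.75 + 0.79] − 1.08 = 1.54 − 1.08 = 0.46.
Reliability = 0.46 / 0.92 = 0.5000.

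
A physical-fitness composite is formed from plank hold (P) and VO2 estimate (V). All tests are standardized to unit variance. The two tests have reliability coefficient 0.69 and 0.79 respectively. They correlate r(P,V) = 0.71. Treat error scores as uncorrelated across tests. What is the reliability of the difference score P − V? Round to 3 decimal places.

Var(P−V) = 1 + 1 − 2·0.71 = 2 − 1.42 = 0.58.
Under uncorrelated errors the observed covariances equal the true-score covariances, so only the own-variance terms attenuate.
True-score variance = [0.69 + 0.79] − 1.42 = 1.48 − 1.42 = 0.06.
Reliability = 0.06 / 0.58 = 0.103.

0.103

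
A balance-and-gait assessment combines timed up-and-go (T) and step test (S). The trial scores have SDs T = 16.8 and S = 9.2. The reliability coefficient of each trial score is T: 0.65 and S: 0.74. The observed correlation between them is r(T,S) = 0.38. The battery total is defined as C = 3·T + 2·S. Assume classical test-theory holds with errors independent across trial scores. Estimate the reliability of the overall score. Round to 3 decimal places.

Var(C) = 3²·16.8² + 2²·9.2² + 2·[6·16.8·9.2·0.38] = 2878.72 + 704.794 = 3583.51.
Because errors are independent across components, Cov(Tᵢ,Tⱼ) = Cov(Xᵢ,Xⱼ); the off-diagonal part of the true-score variance is the same as above.
True-score variance = [3²·16.8²·0.65 + 2²·9.2²·0.74] + 704.794 = 1901.64 + 704.794 = 2606.43.
Reliability = 2606.43 / 3583.51 = 0.727.

0.727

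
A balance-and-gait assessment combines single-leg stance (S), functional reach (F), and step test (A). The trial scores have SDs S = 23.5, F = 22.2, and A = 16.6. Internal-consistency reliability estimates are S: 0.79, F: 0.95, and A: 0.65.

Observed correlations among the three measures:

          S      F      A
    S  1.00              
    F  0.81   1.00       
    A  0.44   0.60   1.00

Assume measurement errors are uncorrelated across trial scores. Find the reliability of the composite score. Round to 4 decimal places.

0.9197

Var(S+F+A) = 23.5² + 22.2² + 16.6² + 2·[23.5·22.2·0.81 + 23.5·16.6·0.44 + 22.2·16.6·0.60] = 1320.65 + 1630.67 = 2951.32.
With uncorrelated errors the cross-covariances are all true-score covariance, so they carry over unchanged; only the diagonal terms shrink to ρᵢσᵢ².
True-score variance = [23.5²·0.79 + 22.2²·0.95 + 16.6²·0.65] + 1630.67 = 1083.59 + 1630.67 = 2714.26.
Reliability = 2714.26 / 2951.32 = 0.9197.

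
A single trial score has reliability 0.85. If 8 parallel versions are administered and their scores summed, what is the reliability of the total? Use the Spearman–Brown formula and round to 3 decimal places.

ρ_k = kρ / (1 + (k−1)ρ) = 8·0.85 / (1 + 7·0.85) = 6.800 / 6.950 = 0.978.

0.978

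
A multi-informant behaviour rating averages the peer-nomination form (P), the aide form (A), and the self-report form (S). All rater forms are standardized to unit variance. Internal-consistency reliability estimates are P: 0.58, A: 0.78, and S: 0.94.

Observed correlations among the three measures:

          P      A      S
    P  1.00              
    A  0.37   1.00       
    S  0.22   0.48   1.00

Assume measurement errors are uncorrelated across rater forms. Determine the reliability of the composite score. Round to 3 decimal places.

0.864

Var(P+A+S) = 3 + 2·[0.37 + 0.22 + 0.48] = 3 + 2.14 = 5.14.
Because errors are independent across components, Cov(Tᵢ,Tⱼ) = Cov(Xᵢ,Xⱼ); the off-diagonal part of the true-score variance is the same as above.
True-score variance = [0.58 + 0.78 + 0.94] + 2.14 = 2.3 + 2.14 = 4.44.
Reliability = 4.44 / 5.14 = 0.864.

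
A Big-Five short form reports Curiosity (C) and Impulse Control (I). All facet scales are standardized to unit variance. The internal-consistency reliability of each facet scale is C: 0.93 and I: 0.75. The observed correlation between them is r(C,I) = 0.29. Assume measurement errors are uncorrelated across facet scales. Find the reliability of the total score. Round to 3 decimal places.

0.876

Var(C+I) = 2 + 2·[0.29] = 2 + 0.58 = 2.58.
With uncorrelated errors the cross-covariances are all true-score covariance, so they carry over unchanged; only the diagonal terms shrink to ρᵢσᵢ².
True-score variance = [0.93 + 0.75] + 0.58 = 1.68 + 0.58 = 2.26.
Reliability = 2.26 / 2.58 = 0.876.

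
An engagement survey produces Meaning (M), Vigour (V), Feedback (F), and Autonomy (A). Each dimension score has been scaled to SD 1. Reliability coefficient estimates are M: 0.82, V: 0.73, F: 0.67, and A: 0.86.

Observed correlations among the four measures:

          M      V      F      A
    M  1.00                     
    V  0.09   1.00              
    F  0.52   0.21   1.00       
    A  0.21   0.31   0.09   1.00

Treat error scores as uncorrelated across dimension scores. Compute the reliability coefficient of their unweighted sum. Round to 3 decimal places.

0.866

Var(M+V+F+A) = 4 + 2·[0.09 + 0.52 + 0.21 + 0.21 + 0.31 + 0.09] = 4 + 2.86 = 6.86.
Under uncorrelated errors the observed covariances equal the true-score covariances, so only the own-variance terms attenuate.
True-score variance = [0.82 + 0.73 + 0.67 + 0.86] + 2.86 = 3.08 + 2.86 = 5.94.
Reliability = 5.94 / 6.86 = 0.866.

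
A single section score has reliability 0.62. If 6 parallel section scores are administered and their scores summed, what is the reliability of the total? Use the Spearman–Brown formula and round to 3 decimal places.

0.907

ρ_k = kρ / (1 + (k−1)ρ) = 6·0.62 / (1 + 5·0.62) = 3.720 / 4.100 = 0.907.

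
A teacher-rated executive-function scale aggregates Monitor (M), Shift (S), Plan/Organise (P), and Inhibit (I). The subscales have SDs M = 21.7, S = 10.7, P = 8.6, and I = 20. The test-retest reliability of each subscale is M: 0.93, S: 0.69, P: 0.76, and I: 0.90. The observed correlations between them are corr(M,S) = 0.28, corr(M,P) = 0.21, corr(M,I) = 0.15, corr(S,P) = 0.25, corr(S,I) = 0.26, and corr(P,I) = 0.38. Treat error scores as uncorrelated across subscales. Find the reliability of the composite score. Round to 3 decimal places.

0.925

Var(M+S+P+I) = 21.7² + 10.7² + 8.6² + 20² + 2·[21.7·10.7·0.28 + 21.7·8.6·0.21 + 21.7·20·0.15 + 10.7·8.6·0.25 + 10.7·20·0.26 + 8.6·20·0.38] = 1059.34 + 626.617 = 1685.96.
Under uncorrelated errors the observed covariances equal the true-score covariances, so only the own-variance terms attenuate.
True-score variance = [21.7²·0.93 + 10.7²·0.69 + 8.6²·0.76 + 20²·0.90] + 626.617 = 933.135 + 626.617 = 1559.75.
Reliability = 1559.75 / 1685.96 = 0.925.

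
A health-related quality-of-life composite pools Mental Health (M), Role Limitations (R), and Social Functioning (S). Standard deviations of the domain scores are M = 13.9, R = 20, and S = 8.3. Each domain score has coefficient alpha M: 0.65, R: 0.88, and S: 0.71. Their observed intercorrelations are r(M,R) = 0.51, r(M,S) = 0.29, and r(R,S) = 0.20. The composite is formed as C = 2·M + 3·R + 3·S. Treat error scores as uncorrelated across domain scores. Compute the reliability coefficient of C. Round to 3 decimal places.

Var(C) = 2²·13.9² + 3²·20² + 3²·8.3² + 2·[6·13.9·20·0.51 + 6·13.9·8.3·0.29 + 9·20·8.3·0.20] = 4992.85 + 2700.45 = 7693.3.
With uncorrelated errors the cross-covariances are all true-score covariance, so they carry over unchanged; only the diagonal terms shrink to ρᵢσᵢ².
True-score variance = [2²·13.9²·0.65 + 3²·20²·0.88 + 3²·8.3²·0.71] + 2700.45 = 4110.55 + 2700.45 = 6811.
Reliability = 6811 / 7693.3 = 0.885.

0.885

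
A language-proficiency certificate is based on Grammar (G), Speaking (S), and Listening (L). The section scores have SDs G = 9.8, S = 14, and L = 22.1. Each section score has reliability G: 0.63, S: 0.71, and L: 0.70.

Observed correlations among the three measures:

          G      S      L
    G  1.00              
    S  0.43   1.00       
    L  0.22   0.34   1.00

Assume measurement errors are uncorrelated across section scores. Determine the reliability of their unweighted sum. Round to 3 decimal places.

Var(G+S+L) = 9.8² + 14² + 22.1² + 2·[9.8·14·0.43 + 9.8·22.1·0.22 + 14·22.1·0.34] = 780.45 + 423.679 = 1204.13.
Because errors are independent across components, Cov(Tᵢ,Tⱼ) = Cov(Xᵢ,Xⱼ); the off-diagonal part of the true-score variance is the same as above.
True-score variance = [9.8²·0.63 + 14²·0.71 + 22.1²·0.70] + 423.679 = 541.552 + 423.679 = 965.231.
Reliability = 965.231 / 1204.13 = 0.802.

0.802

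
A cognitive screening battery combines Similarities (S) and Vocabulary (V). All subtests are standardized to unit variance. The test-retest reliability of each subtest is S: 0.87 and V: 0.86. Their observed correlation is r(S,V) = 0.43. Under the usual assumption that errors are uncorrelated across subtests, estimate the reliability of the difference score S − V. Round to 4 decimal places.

0.7632

Var(S−V) = 1 + 1 − 2·0.43 = 2 − 0.86 = 1.14.
Under uncorrelated errors the observed covariances equal the true-score covariances, so only the own-variance terms attenuate.
True-score variance = [0.87 + 0.86] − 0.86 = 1.73 − 0.86 = 0.87.
Reliability = 0.87 / 1.14 = 0.7632.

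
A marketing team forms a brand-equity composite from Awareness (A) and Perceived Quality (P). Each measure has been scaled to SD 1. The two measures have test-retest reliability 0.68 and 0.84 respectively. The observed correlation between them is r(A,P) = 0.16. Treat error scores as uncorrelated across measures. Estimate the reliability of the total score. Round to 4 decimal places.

Var(A+P) = 2 + 2·[0.16] = 2 + 0.32 = 2.32.
Under uncorrelated errors the observed covariances equal the true-score covariances, so only the own-variance terms attenuate.
True-score variance = [0.68 + 0.84] + 0.32 = 1.52 + 0.32 = 1.84.
Reliability = 1.84 / 2.32 = 0.7931.

0.7931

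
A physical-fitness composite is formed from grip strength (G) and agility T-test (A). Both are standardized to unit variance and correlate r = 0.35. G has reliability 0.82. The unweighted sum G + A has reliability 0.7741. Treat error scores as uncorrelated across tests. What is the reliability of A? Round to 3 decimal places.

0.570

Var(G+A) = 2 + 2·0.35 = 2.700.
True-score variance = ρ_G + ρ_A + 2·0.35, so 0.7741 = (0.82 + ρ_A + 0.70) / 2.700.
ρ_A = 0.7741·2.700 − 0.82 − 0.70 = 0.570.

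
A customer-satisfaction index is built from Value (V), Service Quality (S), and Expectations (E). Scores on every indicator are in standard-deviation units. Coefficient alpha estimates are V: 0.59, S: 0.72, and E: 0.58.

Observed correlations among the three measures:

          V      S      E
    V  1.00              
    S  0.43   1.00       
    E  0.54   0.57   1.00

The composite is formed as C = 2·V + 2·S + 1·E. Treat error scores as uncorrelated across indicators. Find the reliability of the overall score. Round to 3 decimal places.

Var(C) = 2² + 2² + 1 + 2·[4·0.43 + 2·0.54 + 2·0.57] = 9 + 7.88 = 16.88.
Because errors are independent across components, Cov(Tᵢ,Tⱼ) = Cov(Xᵢ,Xⱼ); the off-diagonal part of the true-score variance is the same as above.
True-score variance = [2²·0.59 + 2²·0.72 + 0.58] + 7.88 = 5.82 + 7.88 = 13.7.
Reliability = 13.7 / 16.88 = 0.812.

0.812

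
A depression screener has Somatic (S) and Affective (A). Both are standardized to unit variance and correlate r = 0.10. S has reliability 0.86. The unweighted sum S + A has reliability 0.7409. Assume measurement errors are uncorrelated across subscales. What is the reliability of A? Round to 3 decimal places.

0.570

Var(S+A) = 2 + 2·0.10 = 2.200.
True-score variance = ρ_S + ρ_A + 2·0.10, so 0.7409 = (0.86 + ρ_A + 0.20) / 2.200.
ρ_A = 0.7409·2.200 − 0.86 − 0.20 = 0.570.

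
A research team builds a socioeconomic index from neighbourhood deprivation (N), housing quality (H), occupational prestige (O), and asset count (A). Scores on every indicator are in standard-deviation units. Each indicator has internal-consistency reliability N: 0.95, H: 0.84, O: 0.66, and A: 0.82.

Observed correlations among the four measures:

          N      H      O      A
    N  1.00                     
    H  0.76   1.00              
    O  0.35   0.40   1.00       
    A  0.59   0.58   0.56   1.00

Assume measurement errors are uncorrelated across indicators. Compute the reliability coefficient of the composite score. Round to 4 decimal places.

Var(N+H+O+A) = 4 + 2·[0.76 + 0.35 + 0.59 + 0.40 + 0.58 + 0.56] = 4 + 6.48 = 10.48.
Under uncorrelated errors the observed covariances equal the true-score covariances, so only the own-variance terms attenuate.
True-score variance = [0.95 + 0.84 + 0.66 + 0.82] + 6.48 = 3.27 + 6.48 = 9.75.
Reliability = 9.75 / 10.48 = 0.9303.

0.9303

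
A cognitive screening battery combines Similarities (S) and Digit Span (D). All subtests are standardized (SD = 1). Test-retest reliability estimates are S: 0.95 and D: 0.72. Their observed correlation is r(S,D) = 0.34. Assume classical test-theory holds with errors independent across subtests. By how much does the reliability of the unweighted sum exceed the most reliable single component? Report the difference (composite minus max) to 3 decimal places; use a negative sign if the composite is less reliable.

Var(sum) = 2 + 0.68 = 2.68; true-score variance = 1.67 + 0.68 = 2.35; composite reliability = 0.8769.
Max component reliability = 0.9500.
Difference = 0.8769 − 0.9500 = -0.073.

-0.073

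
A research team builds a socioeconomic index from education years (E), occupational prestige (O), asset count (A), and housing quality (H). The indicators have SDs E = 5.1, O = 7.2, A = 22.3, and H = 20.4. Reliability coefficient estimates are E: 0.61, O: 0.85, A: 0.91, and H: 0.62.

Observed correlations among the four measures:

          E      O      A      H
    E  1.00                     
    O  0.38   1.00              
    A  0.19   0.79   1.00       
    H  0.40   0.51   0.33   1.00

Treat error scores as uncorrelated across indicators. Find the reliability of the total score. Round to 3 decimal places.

0.881

Var(E+O+A+H) = 5.1² + 7.2² + 22.3² + 20.4² + 2·[5.1·7.2·0.38 + 5.1·22.3·0.19 + 5.1·20.4·0.40 + 7.2·22.3·0.79 + 7.2·20.4·0.51 + 22.3·20.4·0.33] = 991.3 + 858.106 = 1849.41.
Because errors are independent across components, Cov(Tᵢ,Tⱼ) = Cov(Xᵢ,Xⱼ); the off-diagonal part of the true-score variance is the same as above.
True-score variance = [5.1²·0.61 + 7.2²·0.85 + 22.3²·0.91 + 20.4²·0.62] + 858.106 = 770.483 + 858.106 = 1628.59.
Reliability = 1628.59 / 1849.41 = 0.881.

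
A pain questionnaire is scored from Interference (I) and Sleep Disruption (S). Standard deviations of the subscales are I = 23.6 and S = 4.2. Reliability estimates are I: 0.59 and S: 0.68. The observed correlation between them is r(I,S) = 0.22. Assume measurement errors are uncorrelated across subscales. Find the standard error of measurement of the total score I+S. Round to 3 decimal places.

15.297

Var(total) = 574.6 + 43.6128 = 618.213.
True-score variance = 340.602 + 43.6128 = 384.214, so reliability = 0.6215.
Error variance = 618.213 − 384.214 = 233.998; SEM = √233.998 = 15.297.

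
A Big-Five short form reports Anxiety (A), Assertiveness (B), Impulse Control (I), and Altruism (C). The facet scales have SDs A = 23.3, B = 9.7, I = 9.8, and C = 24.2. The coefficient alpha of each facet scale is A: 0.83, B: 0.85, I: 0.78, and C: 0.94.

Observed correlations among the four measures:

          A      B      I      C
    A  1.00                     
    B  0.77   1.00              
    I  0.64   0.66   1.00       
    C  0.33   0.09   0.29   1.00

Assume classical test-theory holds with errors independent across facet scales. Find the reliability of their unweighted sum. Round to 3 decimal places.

Var(A+B+I+C) = 23.3² + 9.7² + 9.8² + 24.2² + 2·[23.3·9.7·0.77 + 23.3·9.8·0.64 + 23.3·24.2·0.33 + 9.7·9.8·0.66 + 9.7·24.2·0.09 + 9.8·24.2·0.29] = 1318.66 + 1317.76 = 2636.42.
With uncorrelated errors the cross-covariances are all true-score covariance, so they carry over unchanged; only the diagonal terms shrink to ρᵢσᵢ².
True-score variance = [23.3²·0.83 + 9.7²·0.85 + 9.8²·0.78 + 24.2²·0.94] + 1317.76 = 1155.99 + 1317.76 = 2473.75.
Reliability = 2473.75 / 2636.42 = 0.938.

0.938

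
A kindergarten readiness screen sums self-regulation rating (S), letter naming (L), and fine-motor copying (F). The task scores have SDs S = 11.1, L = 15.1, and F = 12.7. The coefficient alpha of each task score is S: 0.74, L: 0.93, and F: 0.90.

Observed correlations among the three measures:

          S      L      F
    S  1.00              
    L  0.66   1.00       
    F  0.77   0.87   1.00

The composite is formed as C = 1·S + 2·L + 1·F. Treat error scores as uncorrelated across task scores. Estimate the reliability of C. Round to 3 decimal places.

0.956

Var(C) = 11.1² + 2²·15.1² + 12.7² + 2·[2·11.1·15.1·0.66 + 11.1·12.7·0.77 + 2·15.1·12.7·0.87] = 1196.54 + 1326.94 = 2523.48.
Under uncorrelated errors the observed covariances equal the true-score covariances, so only the own-variance terms attenuate.
True-score variance = [11.1²·0.74 + 2²·15.1²·0.93 + 12.7²·0.90] + 1326.94 = 1084.53 + 1326.94 = 2411.48.
Reliability = 2411.48 / 2523.48 = 0.956.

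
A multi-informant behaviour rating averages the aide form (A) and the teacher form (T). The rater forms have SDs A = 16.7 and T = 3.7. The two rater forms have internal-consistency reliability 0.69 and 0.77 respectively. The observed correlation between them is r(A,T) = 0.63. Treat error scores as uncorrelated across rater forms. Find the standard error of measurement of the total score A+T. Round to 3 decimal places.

9.466

Var(total) = 292.58 + 77.8554 = 370.435.
True-score variance = 202.975 + 77.8554 = 280.831, so reliability = 0.7581.
Error variance = 370.435 − 280.831 = 89.6046; SEM = √89.6046 = 9.466.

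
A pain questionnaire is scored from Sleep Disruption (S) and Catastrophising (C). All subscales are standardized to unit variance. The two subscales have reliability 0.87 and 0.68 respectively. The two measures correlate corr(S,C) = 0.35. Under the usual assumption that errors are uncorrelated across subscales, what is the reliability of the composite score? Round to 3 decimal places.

Var(S+C) = 2 + 2·[0.35] = 2 + 0.7 = 2.7.
Under uncorrelated errors the observed covariances equal the true-score covariances, so only the own-variance terms attenuate.
True-score variance = [0.87 + 0.68] + 0.7 = 1.55 + 0.7 = 2.25.
Reliability = 2.25 / 2.7 = 0.833.

0.833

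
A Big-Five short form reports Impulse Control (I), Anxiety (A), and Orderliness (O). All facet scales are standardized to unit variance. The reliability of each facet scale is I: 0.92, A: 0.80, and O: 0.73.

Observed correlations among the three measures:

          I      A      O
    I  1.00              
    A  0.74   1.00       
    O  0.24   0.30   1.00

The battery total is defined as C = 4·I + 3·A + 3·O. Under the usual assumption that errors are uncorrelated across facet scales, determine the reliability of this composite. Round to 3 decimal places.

0.912

Var(C) = 4² + 3² + 3² + 2·[12·0.74 + 12·0.24 + 9·0.30] = 34 + 28.92 = 62.92.
With uncorrelated errors the cross-covariances are all true-score covariance, so they carry over unchanged; only the diagonal terms shrink to ρᵢσᵢ².
True-score variance = [4²·0.92 + 3²·0.80 + 3²·0.73] + 28.92 = 28.49 + 28.92 = 57.41.
Reliability = 57.41 / 62.92 = 0.912.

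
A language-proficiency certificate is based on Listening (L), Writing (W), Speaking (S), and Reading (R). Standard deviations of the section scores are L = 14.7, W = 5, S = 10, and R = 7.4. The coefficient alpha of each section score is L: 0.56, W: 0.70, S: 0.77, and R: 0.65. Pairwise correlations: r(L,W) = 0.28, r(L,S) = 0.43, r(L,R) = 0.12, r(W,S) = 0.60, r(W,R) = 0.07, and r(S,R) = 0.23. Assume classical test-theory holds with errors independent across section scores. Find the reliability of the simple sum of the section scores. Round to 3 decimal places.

Var(L+W+S+R) = 14.7² + 5² + 10² + 7.4² + 2·[14.7·5·0.28 + 14.7·10·0.43 + 14.7·7.4·0.12 + 5·10·0.60 + 5·7.4·0.07 + 10·7.4·0.23] = 395.85 + 292.907 = 688.757.
Under uncorrelated errors the observed covariances equal the true-score covariances, so only the own-variance terms attenuate.
True-score variance = [14.7²·0.56 + 5²·0.70 + 10²·0.77 + 7.4²·0.65] + 292.907 = 251.104 + 292.907 = 544.012.
Reliability = 544.012 / 688.757 = 0.790.

0.790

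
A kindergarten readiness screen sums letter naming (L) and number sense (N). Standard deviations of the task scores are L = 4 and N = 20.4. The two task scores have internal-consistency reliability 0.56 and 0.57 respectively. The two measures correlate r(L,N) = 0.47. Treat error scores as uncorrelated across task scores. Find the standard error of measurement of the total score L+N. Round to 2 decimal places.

13.64

Var(total) = 432.16 + 76.704 = 508.864.
True-score variance = 246.171 + 76.704 = 322.875, so reliability = 0.6345.
Error variance = 508.864 − 322.875 = 185.989; SEM = √185.989 = 13.64.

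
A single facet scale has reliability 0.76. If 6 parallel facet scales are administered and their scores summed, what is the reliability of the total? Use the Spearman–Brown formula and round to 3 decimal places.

ρ_k = kρ / (1 + (k−1)ρ) = 6·0.76 / (1 + 5·0.76) = 4.560 / 4.800 = 0.950.

0.950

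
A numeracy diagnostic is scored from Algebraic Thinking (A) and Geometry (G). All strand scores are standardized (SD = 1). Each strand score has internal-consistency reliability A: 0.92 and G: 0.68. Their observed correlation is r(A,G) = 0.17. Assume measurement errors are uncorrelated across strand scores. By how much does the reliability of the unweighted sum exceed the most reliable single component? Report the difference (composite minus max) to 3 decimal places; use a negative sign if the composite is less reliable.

-0.091

Var(sum) = 2 + 0.34 = 2.34; true-score variance = 1.6 + 0.34 = 1.94; composite reliability = 0.8291.
Max component reliability = 0.9200.
Difference = 0.8291 − 0.9200 = -0.091.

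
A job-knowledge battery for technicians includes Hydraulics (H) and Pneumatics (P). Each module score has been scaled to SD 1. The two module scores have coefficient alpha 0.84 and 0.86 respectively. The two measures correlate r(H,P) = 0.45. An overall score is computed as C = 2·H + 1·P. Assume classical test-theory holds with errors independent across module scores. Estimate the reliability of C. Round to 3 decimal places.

Var(C) = 2² + 1 + 2·[2·0.45] = 5 + 1.8 = 6.8.
With uncorrelated errors the cross-covariances are all true-score covariance, so they carry over unchanged; only the diagonal terms shrink to ρᵢσᵢ².
True-score variance = [2²·0.84 + 0.86] + 1.8 = 4.22 + 1.8 = 6.02.
Reliability = 6.02 / 6.8 = 0.885.

0.885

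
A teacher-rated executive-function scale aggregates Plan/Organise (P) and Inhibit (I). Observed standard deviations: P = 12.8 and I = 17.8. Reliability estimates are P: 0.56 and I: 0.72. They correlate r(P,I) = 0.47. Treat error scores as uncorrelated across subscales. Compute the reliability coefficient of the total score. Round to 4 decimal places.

0.7686

Var(P+I) = 12.8² + 17.8² + 2·[12.8·17.8·0.47] = 480.68 + 214.17 = 694.85.
Because errors are independent across components, Cov(Tᵢ,Tⱼ) = Cov(Xᵢ,Xⱼ); the off-diagonal part of the true-score variance is the same as above.
True-score variance = [12.8²·0.56 + 17.8²·0.72] + 214.17 = 319.875 + 214.17 = 534.045.
Reliability = 534.045 / 694.85 = 0.7686.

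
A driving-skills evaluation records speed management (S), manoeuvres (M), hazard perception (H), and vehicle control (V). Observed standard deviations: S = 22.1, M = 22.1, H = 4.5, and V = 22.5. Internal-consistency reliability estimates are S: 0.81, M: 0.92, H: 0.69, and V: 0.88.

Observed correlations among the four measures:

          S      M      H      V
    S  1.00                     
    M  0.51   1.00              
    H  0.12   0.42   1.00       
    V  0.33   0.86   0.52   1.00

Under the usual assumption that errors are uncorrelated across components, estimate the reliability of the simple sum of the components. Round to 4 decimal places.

0.9415

Var(S+M+H+V) = 22.1² + 22.1² + 4.5² + 22.5² + 2·[22.1·22.1·0.51 + 22.1·4.5·0.12 + 22.1·22.5·0.33 + 22.1·4.5·0.42 + 22.1·22.5·0.86 + 4.5·22.5·0.52] = 1503.32 + 1894.34 = 3397.66.
With uncorrelated errors the cross-covariances are all true-score covariance, so they carry over unchanged; only the diagonal terms shrink to ρᵢσᵢ².
True-score variance = [22.1²·0.81 + 22.1²·0.92 + 4.5²·0.69 + 22.5²·0.88] + 1894.34 = 1304.42 + 1894.34 = 3198.76.
Reliability = 3198.76 / 3397.66 = 0.9415.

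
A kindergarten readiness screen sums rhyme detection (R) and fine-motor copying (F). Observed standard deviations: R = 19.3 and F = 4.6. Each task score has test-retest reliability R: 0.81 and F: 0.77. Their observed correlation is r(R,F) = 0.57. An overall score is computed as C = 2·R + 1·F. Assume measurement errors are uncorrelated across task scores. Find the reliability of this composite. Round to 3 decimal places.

Var(C) = 2²·19.3² + 4.6² + 2·[2·19.3·4.6·0.57] = 1511.12 + 202.418 = 1713.54.
Because errors are independent across components, Cov(Tᵢ,Tⱼ) = Cov(Xᵢ,Xⱼ); the off-diagonal part of the true-score variance is the same as above.
True-score variance = [2²·19.3²·0.81 + 4.6²·0.77] + 202.418 = 1223.16 + 202.418 = 1425.58.
Reliability = 1425.58 / 1713.54 = 0.832.

0.832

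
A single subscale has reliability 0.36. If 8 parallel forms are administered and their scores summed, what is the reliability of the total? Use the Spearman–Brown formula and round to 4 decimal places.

0.8182

ρ_k = kρ / (1 + (k−1)ρ) = 8·0.36 / (1 + 7·0.36) = 2.880 / 3.520 = 0.8182.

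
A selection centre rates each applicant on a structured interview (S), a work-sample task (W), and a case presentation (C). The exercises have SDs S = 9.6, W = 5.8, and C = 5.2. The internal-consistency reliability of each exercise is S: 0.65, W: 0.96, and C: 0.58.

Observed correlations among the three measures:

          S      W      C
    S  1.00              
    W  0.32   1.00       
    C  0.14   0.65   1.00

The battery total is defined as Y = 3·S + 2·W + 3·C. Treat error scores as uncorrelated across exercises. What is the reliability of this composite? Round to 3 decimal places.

Var(Y) = 3²·9.6² + 2²·5.8² + 3²·5.2² + 2·[6·9.6·5.8·0.32 + 9·9.6·5.2·0.14 + 6·5.8·5.2·0.65] = 1207.36 + 574.858 = 1782.22.
Under uncorrelated errors the observed covariances equal the true-score covariances, so only the own-variance terms attenuate.
True-score variance = [3²·9.6²·0.65 + 2²·5.8²·0.96 + 3²·5.2²·0.58] + 574.858 = 809.462 + 574.858 = 1384.32.
Reliability = 1384.32 / 1782.22 = 0.777.

0.777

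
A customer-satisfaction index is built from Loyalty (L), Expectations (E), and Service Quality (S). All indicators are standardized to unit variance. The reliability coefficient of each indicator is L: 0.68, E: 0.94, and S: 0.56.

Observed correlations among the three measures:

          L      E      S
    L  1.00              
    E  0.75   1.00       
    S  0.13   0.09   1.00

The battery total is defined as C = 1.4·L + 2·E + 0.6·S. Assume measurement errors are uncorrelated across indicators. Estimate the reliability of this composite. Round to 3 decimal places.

Var(C) = 1.4² + 2² + 0.6² + 2·[2.8·0.75 + 0.84·0.13 + 1.2·0.09] = 6.32 + 4.6344 = 10.9544.
With uncorrelated errors the cross-covariances are all true-score covariance, so they carry over unchanged; only the diagonal terms shrink to ρᵢσᵢ².
True-score variance = [1.4²·0.68 + 2²·0.94 + 0.6²·0.56] + 4.6344 = 5.2944 + 4.6344 = 9.9288.
Reliability = 9.9288 / 10.9544 = 0.906.

0.906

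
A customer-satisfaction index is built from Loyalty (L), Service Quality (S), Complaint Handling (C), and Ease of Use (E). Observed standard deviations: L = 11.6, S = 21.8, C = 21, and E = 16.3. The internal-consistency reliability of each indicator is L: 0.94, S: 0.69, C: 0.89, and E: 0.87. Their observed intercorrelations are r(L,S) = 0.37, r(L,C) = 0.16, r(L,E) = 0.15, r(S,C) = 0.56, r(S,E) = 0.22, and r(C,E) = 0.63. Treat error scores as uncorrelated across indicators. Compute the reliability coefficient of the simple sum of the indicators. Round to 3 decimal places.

Var(L+S+C+E) = 11.6² + 21.8² + 21² + 16.3² + 2·[11.6·21.8·0.37 + 11.6·21·0.16 + 11.6·16.3·0.15 + 21.8·21·0.56 + 21.8·16.3·0.22 + 21·16.3·0.63] = 1316.49 + 1422.19 = 2738.68.
With uncorrelated errors the cross-covariances are all true-score covariance, so they carry over unchanged; only the diagonal terms shrink to ρᵢσᵢ².
True-score variance = [11.6²·0.94 + 21.8²·0.69 + 21²·0.89 + 16.3²·0.87] + 1422.19 = 1078.04 + 1422.19 = 2500.23.
Reliability = 2500.23 / 2738.68 = 0.913.

0.913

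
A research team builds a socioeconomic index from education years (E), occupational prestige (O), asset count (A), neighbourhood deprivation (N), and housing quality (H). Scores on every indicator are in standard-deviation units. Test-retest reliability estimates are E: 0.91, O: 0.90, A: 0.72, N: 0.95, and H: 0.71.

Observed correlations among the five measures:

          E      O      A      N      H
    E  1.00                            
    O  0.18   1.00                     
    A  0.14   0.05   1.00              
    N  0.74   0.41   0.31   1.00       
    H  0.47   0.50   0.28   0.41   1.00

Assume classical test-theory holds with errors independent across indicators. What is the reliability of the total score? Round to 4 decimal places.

Var(E+O+A+N+H) = 5 + 2·[0.18 + 0.14 + 0.74 + 0.47 + 0.05 + 0.41 + 0.50 + 0.31 + 0.28 + 0.41] = 5 + 6.98 = 11.98.
With uncorrelated errors the cross-covariances are all true-score covariance, so they carry over unchanged; only the diagonal terms shrink to ρᵢσᵢ².
True-score variance = [0.91 + 0.90 + 0.72 + 0.95 + 0.71] + 6.98 = 4.19 + 6.98 = 11.17.
Reliability = 11.17 / 11.98 = 0.9324.

0.9324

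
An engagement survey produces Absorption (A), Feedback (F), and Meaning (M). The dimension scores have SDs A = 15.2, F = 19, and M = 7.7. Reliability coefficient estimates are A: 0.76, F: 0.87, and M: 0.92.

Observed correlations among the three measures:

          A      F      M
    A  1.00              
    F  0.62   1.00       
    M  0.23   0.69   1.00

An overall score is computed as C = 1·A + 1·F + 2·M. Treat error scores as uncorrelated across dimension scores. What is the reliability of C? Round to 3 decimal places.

0.929

Var(C) = 15.2² + 19² + 2²·7.7² + 2·[15.2·19·0.62 + 2·15.2·7.7·0.23 + 2·19·7.7·0.69] = 829.2 + 869.577 = 1698.78.
Because errors are independent across components, Cov(Tᵢ,Tⱼ) = Cov(Xᵢ,Xⱼ); the off-diagonal part of the true-score variance is the same as above.
True-score variance = [15.2²·0.76 + 19²·0.87 + 2²·7.7²·0.92] + 869.577 = 707.848 + 869.577 = 1577.42.
Reliability = 1577.42 / 1698.78 = 0.929.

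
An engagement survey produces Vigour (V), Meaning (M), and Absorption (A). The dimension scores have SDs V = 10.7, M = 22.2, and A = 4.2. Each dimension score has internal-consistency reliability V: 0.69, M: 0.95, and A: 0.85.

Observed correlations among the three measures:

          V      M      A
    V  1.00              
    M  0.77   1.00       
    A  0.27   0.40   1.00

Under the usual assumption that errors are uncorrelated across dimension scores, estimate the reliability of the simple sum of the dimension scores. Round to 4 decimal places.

0.9424

Var(V+M+A) = 10.7² + 22.2² + 4.2² + 2·[10.7·22.2·0.77 + 10.7·4.2·0.27 + 22.2·4.2·0.40] = 624.97 + 464.671 = 1089.64.
Under uncorrelated errors the observed covariances equal the true-score covariances, so only the own-variance terms attenuate.
True-score variance = [10.7²·0.69 + 22.2²·0.95 + 4.2²·0.85] + 464.671 = 562.19 + 464.671 = 1026.86.
Reliability = 1026.86 / 1089.64 = 0.9424.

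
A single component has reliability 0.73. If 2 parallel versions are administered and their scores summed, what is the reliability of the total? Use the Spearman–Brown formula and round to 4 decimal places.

0.8439

ρ_k = kρ / (1 + (k−1)ρ) = 2·0.73 / (1 + 1·0.73) = 1.460 / 1.730 = 0.8439.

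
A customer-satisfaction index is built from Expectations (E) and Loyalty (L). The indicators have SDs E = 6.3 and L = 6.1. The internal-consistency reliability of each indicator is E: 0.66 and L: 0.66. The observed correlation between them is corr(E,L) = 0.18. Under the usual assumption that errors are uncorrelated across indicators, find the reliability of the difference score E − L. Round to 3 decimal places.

0.585

Var(E−L) = 6.3² + 6.1² − 2·6.3·6.1·0.18 = 76.9 − 13.8348 = 63.0652.
Because errors are independent across components, Cov(Tᵢ,Tⱼ) = Cov(Xᵢ,Xⱼ); the off-diagonal part of the true-score variance is the same as above.
True-score variance = [6.3²·0.66 + 6.1²·0.66] − 13.8348 = 50.754 − 13.8348 = 36.9192.
Reliability = 36.9192 / 63.0652 = 0.585.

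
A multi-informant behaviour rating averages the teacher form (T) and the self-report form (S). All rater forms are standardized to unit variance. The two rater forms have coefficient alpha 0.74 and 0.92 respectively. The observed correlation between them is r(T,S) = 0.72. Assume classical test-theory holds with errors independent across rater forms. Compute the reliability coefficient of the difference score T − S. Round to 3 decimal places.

0.393

Var(T−S) = 1 + 1 − 2·0.72 = 2 − 1.44 = 0.56.
Because errors are independent across components, Cov(Tᵢ,Tⱼ) = Cov(Xᵢ,Xⱼ); the off-diagonal part of the true-score variance is the same as above.
True-score variance = [0.74 + 0.92] − 1.44 = 1.66 − 1.44 = 0.22.
Reliability = 0.22 / 0.56 = 0.393.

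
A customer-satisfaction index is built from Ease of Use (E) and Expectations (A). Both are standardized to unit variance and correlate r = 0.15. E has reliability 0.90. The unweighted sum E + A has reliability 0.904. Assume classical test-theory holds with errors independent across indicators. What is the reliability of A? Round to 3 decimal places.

0.879

Var(E+A) = 2 + 2·0.15 = 2.300.
True-score variance = ρ_E + ρ_A + 2·0.15, so 0.904 = (0.90 + ρ_A + 0.30) / 2.300.
ρ_A = 0.904·2.300 − 0.90 − 0.30 = 0.879.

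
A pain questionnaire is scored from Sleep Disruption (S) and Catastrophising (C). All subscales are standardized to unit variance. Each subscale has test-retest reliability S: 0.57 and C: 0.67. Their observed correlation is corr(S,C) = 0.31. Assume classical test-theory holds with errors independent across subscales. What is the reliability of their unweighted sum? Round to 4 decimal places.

0.7099

Var(S+C) = 2 + 2·[0.31] = 2 + 0.62 = 2.62.
Under uncorrelated errors the observed covariances equal the true-score covariances, so only the own-variance terms attenuate.
True-score variance = [0.57 + 0.67] + 0.62 = 1.24 + 0.62 = 1.86.
Reliability = 1.86 / 2.62 = 0.7099.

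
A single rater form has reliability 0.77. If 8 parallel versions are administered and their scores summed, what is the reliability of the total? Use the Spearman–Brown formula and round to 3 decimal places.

0.964

ρ_k = kρ / (1 + (k−1)ρ) = 8·0.77 / (1 + 7·0.77) = 6.160 / 6.390 = 0.964.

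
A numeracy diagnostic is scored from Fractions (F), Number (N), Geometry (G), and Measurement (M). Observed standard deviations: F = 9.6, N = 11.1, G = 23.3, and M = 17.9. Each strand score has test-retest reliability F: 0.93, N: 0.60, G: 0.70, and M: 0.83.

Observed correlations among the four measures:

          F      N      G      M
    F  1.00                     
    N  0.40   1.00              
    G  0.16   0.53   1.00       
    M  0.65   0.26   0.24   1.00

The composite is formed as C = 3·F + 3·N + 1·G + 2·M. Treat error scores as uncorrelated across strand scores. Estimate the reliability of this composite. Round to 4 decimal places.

0.8887

Var(C) = 3²·9.6² + 3²·11.1² + 23.3² + 2²·17.9² + 2·[9·9.6·11.1·0.40 + 3·9.6·23.3·0.16 + 6·9.6·17.9·0.65 + 3·11.1·23.3·0.53 + 6·11.1·17.9·0.26 + 2·23.3·17.9·0.24] = 3762.86 + 4165.06 = 7927.92.
Under uncorrelated errors the observed covariances equal the true-score covariances, so only the own-variance terms attenuate.
True-score variance = [3²·9.6²·0.93 + 3²·11.1²·0.60 + 23.3²·0.70 + 2²·17.9²·0.83] + 4165.06 = 2880.5 + 4165.06 = 7045.56.
Reliability = 7045.56 / 7927.92 = 0.8887.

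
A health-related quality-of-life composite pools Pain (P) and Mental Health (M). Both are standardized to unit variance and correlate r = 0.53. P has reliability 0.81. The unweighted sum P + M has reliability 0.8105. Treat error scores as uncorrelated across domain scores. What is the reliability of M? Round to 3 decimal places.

0.610

Var(P+M) = 2 + 2·0.53 = 3.060.
True-score variance = ρ_P + ρ_M + 2·0.53, so 0.8105 = (0.81 + ρ_M + 1.06) / 3.060.
ρ_M = 0.8105·3.060 − 0.81 − 1.06 = 0.610.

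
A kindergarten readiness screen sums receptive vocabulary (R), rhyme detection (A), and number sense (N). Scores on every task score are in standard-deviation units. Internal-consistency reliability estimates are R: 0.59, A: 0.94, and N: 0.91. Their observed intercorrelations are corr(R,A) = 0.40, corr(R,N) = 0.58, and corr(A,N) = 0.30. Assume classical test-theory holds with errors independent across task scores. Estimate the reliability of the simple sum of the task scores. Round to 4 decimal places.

Var(R+A+N) = 3 + 2·[0.40 + 0.58 + 0.30] = 3 + 2.56 = 5.56.
Under uncorrelated errors the observed covariances equal the true-score covariances, so only the own-variance terms attenuate.
True-score variance = [0.59 + 0.94 + 0.91] + 2.56 = 2.44 + 2.56 = 5.
Reliability = 5 / 5.56 = 0.8993.

0.8993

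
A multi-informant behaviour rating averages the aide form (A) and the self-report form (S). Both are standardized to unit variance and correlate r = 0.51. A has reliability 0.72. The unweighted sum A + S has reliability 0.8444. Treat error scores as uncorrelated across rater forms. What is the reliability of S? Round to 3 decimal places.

0.810

Var(A+S) = 2 + 2·0.51 = 3.020.
True-score variance = ρ_A + ρ_S + 2·0.51, so 0.8444 = (0.72 + ρ_S + 1.02) / 3.020.
ρ_S = 0.8444·3.020 − 0.72 − 1.02 = 0.810.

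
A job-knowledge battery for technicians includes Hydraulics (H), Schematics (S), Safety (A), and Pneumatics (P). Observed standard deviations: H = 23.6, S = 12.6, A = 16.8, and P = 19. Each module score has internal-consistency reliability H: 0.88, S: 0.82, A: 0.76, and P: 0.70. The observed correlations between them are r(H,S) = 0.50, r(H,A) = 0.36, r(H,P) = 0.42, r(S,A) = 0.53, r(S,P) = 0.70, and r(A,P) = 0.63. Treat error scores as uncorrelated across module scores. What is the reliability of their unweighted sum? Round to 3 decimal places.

0.917

Var(H+S+A+P) = 23.6² + 12.6² + 16.8² + 19² + 2·[23.6·12.6·0.50 + 23.6·16.8·0.36 + 23.6·19·0.42 + 12.6·16.8·0.53 + 12.6·19·0.70 + 16.8·19·0.63] = 1358.96 + 1921.21 = 3280.17.
Under uncorrelated errors the observed covariances equal the true-score covariances, so only the own-variance terms attenuate.
True-score variance = [23.6²·0.88 + 12.6²·0.82 + 16.8²·0.76 + 19²·0.70] + 1921.21 = 1087.51 + 1921.21 = 3008.72.
Reliability = 3008.72 / 3280.17 = 0.917.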